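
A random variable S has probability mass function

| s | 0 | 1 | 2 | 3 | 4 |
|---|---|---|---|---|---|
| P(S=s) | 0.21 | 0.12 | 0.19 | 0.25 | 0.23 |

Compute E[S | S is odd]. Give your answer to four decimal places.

P(S is odd) = 0.12 + 0.25 = 0.37.
E[S | S is odd] = [1·0.12 + 3·0.25] / 0.37
 = 0.87 / 0.37
 = 87/37

2.3514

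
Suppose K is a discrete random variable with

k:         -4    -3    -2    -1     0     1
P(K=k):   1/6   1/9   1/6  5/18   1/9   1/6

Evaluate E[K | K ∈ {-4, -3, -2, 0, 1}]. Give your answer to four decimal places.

-1.6154

P(K ∈ {-4, -3, -2, 0, 1}) = 1/6 + 1/9 + 1/6 + 1/9 + 1/6 = 13/18.
E[K | K ∈ {-4, -3, -2, 0, 1}] = [(-4)·1/6 + (-3)·1/9 + (-2)·1/6 + 0·1/9 + 1·1/6] / (13/18)
 = -7/6 / (13/18)
 = -21/13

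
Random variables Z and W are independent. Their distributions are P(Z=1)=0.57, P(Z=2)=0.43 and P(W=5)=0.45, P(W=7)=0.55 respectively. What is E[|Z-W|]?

E[|Z-W|] = Σ_z Σ_w |z-w| · P(Z=z)P(W=w)
 = 4·0.2565 + 6·0.3135 + 3·0.1935 + 5·0.2365
 = 1.026 + 1.881 + 0.5805 + 1.1825
 = 4.67

4.67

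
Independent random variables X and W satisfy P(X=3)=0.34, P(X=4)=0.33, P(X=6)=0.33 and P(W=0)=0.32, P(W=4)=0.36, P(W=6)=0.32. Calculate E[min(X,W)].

E[min(X,W)] = Σ_x Σ_w min(x,w) · P(X=x)P(W=w)
 = 0·0.1088 + 3·0.1224 + 3·0.1088 + 0·0.1056 + 4·0.1188 + 4·0.1056 + 0·0.1056 + 4·0.1188 + 6·0.1056
 = 0 + 0.3672 + 0.3264 + 0 + 0.4752 + 0.4224 + 0 + 0.4752 + 0.6336
 = 2.7

2.7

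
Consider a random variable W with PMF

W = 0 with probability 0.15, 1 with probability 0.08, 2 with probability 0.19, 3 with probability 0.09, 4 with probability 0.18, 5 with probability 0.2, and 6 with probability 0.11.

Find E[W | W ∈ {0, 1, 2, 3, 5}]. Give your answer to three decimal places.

2.437

P(W ∈ {0, 1, 2, 3, 5}) = 0.15 + 0.08 + 0.19 + 0.09 + 0.2 = 0.71.
E[W | W ∈ {0, 1, 2, 3, 5}] = [0·0.15 + 1·0.08 + 2·0.19 + 3·0.09 + 5·0.2] / 0.71
 = 1.73 / 0.71
 = 173/71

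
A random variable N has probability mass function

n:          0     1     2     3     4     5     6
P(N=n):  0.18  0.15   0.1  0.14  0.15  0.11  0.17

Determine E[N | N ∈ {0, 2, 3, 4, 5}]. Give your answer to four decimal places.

P(N ∈ {0, 2, 3, 4, 5}) = 0.18 + 0.1 + 0.14 + 0.15 + 0.11 = 0.68.
E[N | N ∈ {0, 2, 3, 4, 5}] = [0·0.18 + 2·0.1 + 3·0.14 + 4·0.15 + 5·0.11] / 0.68
 = 1.77 / 0.68
 = 177/68

2.6029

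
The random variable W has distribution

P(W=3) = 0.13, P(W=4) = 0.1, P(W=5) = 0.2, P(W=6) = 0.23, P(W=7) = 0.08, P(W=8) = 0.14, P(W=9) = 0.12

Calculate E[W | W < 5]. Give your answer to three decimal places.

3.435

P(W < 5) = 0.13 + 0.1 = 0.23.
E[W | W < 5] = [3·0.13 + 4·0.1] / 0.23
 = 0.79 / 0.23
 = 79/23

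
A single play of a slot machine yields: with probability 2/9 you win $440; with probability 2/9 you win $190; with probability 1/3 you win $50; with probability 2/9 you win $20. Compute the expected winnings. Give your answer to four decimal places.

E[payout] = 440·2/9 + 190·2/9 + 50·1/3 + 20·2/9
 = 880/9 + 380/9 + 50/3 + 40/9
 = 1450/9

161.1111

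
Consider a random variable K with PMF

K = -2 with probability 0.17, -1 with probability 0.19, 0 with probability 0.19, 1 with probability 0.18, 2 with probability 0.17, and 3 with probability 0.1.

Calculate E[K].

E[K] = Σ k·P(K=k)
 = (-2)·0.17 + (-1)·0.19 + 0·0.19 + 1·0.18 + 2·0.17 + 3·0.1
 = (-0.34) + (-0.19) + 0 + 0.18 + 0.34 + 0.3
 = 0.29

0.29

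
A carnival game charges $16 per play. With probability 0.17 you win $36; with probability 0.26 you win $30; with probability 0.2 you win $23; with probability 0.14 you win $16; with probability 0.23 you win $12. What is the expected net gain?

E[payout] = 36·0.17 + 30·0.26 + 23·0.2 + 16·0.14 + 12·0.23
 = 6.12 + 7.8 + 4.6 + 2.24 + 2.76
 = 23.52
Net = 23.52 - 16 = 7.52

7.52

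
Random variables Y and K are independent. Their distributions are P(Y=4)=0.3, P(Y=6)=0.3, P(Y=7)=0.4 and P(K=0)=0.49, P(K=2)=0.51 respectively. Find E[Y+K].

6.82

E[Y+K] = Σ_y Σ_k (y+k) · P(Y=y)P(K=k)
 = 4·0.147 + 6·0.153 + 6·0.147 + 8·0.153 + 7·0.196 + 9·0.204
 = 0.588 + 0.918 + 0.882 + 1.224 + 1.372 + 1.836
 = 6.82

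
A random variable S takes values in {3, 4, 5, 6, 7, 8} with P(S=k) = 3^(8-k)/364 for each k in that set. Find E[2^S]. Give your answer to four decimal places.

E[2^S] = Σ 2^s·P(S=s)
 = 8·243/364 + 16·81/364 + 32·27/364 + 64·9/364 + 128·3/364 + 256·1/364
 = 486/91 + 324/91 + 216/91 + 144/91 + 96/91 + 64/91
 = 190/13

14.6154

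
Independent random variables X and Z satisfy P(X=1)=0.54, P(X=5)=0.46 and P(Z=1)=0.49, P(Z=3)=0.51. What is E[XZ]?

E[XZ] = Σ_x Σ_z xz · P(X=x)P(Z=z)
 = 1·0.2646 + 3·0.2754 + 5·0.2254 + 15·0.2346
 = 0.2646 + 0.8262 + 1.127 + 3.519
 = 5.7368

5.7368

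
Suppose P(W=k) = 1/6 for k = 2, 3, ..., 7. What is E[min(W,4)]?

3.5

E[min(W,4)] = Σ min(w,4)·P(W=w)
 = 2·1/6 + 3·1/6 + 4·1/6 + 4·1/6 + 4·1/6 + 4·1/6
 = 1/3 + 1/2 + 2/3 + 2/3 + 2/3 + 2/3
 = 7/2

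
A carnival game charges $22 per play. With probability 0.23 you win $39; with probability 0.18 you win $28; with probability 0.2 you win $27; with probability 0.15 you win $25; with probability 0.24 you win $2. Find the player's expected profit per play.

E[payout] = 39·0.23 + 28·0.18 + 27·0.2 + 25·0.15 + 2·0.24
 = 8.97 + 5.04 + 5.4 + 3.75 + 0.48
 = 23.64
Net = 23.64 - 22 = 1.64

1.64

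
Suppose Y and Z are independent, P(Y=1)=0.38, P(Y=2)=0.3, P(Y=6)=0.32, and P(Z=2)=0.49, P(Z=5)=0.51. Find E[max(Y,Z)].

4.3204

E[max(Y,Z)] = Σ_y Σ_z max(y,z) · P(Y=y)P(Z=z)
 = 2·0.1862 + 5·0.1938 + 2·0.147 + 5·0.153 + 6·0.1568 + 6·0.1632
 = 0.3724 + 0.969 + 0.294 + 0.765 + 0.9408 + 0.9792
 = 4.3204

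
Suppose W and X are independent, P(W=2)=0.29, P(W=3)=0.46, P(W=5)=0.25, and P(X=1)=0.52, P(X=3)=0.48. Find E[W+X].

5.17

E[W+X] = Σ_w Σ_x (w+x) · P(W=w)P(X=x)
 = 3·0.1508 + 5·0.1392 + 4·0.2392 + 6·0.2208 + 6·0.13 + 8·0.12
 = 0.4524 + 0.696 + 0.9568 + 1.3248 + 0.78 + 0.96
 = 5.17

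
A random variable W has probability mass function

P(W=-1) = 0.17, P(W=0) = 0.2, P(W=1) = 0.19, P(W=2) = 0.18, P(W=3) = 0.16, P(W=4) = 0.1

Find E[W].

1.26

E[W] = Σ w·P(W=w)
 = (-1)·0.17 + 0·0.2 + 1·0.19 + 2·0.18 + 3·0.16 + 4·0.1
 = (-0.17) + 0 + 0.19 + 0.36 + 0.48 + 0.4
 = 1.26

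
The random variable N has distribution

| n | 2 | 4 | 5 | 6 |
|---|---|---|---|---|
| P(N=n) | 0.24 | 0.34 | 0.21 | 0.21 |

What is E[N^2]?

19.21

E[N^2] = Σ n^2·P(N=n)
 = 4·0.24 + 16·0.34 + 25·0.21 + 36·0.21
 = 0.96 + 5.44 + 5.25 + 7.56
 = 19.21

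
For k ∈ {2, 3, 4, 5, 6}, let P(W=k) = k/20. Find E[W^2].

22

E[W^2] = Σ w^2·P(W=w)
 = 4·1/10 + 9·3/20 + 16·1/5 + 25·1/4 + 36·3/10
 = 2/5 + 27/20 + 16/5 + 25/4 + 54/5
 = 22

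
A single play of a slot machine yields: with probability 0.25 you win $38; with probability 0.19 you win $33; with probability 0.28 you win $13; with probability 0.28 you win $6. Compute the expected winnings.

E[payout] = 38·0.25 + 33·0.19 + 13·0.28 + 6·0.28
 = 9.5 + 6.27 + 3.64 + 1.68
 = 21.09

21.09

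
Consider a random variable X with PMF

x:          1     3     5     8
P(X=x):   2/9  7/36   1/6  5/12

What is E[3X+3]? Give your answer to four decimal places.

17.9167

E[3X+3] = Σ (3x+3)·P(X=x)
 = 6·2/9 + 12·7/36 + 18·1/6 + 27·5/12
 = 4/3 + 7/3 + 3 + 45/4
 = 215/12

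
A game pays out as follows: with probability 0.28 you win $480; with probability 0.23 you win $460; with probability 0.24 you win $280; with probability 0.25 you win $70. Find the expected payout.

E[payout] = 480·0.28 + 460·0.23 + 280·0.24 + 70·0.25
 = 134.4 + 105.8 + 67.2 + 17.5
 = 324.9

324.9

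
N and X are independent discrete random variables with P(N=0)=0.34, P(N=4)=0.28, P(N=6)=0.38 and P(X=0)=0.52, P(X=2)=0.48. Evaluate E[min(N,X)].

0.6336

E[min(N,X)] = Σ_n Σ_x min(n,x) · P(N=n)P(X=x)
 = 0·0.1768 + 0·0.1632 + 0·0.1456 + 2·0.1344 + 0·0.1976 + 2·0.1824
 = 0 + 0 + 0 + 0.2688 + 0 + 0.3648
 = 0.6336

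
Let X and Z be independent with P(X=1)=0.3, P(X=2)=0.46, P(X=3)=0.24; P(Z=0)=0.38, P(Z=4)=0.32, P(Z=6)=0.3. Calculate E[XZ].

E[XZ] = Σ_x Σ_z xz · P(X=x)P(Z=z)
 = 0·0.114 + 4·0.096 + 6·0.09 + 0·0.1748 + 8·0.1472 + 12·0.138 + 0·0.0912 + 12·0.0768 + 18·0.072
 = 0 + 0.384 + 0.54 + 0 + 1.1776 + 1.656 + 0 + 0.9216 + 1.296
 = 5.9752

5.9752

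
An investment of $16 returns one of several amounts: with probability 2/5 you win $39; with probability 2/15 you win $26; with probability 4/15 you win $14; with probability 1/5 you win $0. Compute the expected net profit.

6.8

E[payout] = 39·2/5 + 26·2/15 + 14·4/15 + 0·1/5
 = 78/5 + 52/15 + 56/15 + 0
 = 114/5
Net = 114/5 - 16 = 34/5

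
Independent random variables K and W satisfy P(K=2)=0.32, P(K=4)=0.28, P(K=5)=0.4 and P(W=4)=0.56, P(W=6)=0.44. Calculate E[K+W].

E[K+W] = Σ_k Σ_w (k+w) · P(K=k)P(W=w)
 = 6·0.1792 + 8·0.1408 + 8·0.1568 + 10·0.1232 + 9·0.224 + 11·0.176
 = 1.0752 + 1.1264 + 1.2544 + 1.232 + 2.016 + 1.936
 = 8.64

8.64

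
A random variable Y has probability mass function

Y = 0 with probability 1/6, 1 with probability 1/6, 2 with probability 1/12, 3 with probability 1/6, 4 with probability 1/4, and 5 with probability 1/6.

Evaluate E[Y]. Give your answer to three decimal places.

E[Y] = Σ y·P(Y=y)
 = 0·1/6 + 1·1/6 + 2·1/12 + 3·1/6 + 4·1/4 + 5·1/6
 = 0 + 1/6 + 1/6 + 1/2 + 1 + 5/6
 = 8/3

2.667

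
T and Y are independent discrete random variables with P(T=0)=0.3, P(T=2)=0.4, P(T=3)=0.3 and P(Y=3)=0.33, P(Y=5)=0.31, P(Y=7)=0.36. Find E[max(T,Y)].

E[max(T,Y)] = Σ_t Σ_y max(t,y) · P(T=t)P(Y=y)
 = 3·0.099 + 5·0.093 + 7·0.108 + 3·0.132 + 5·0.124 + 7·0.144 + 3·0.099 + 5·0.093 + 7·0.108
 = 0.297 + 0.465 + 0.756 + 0.396 + 0.62 + 1.008 + 0.297 + 0.465 + 0.756
 = 5.06

5.06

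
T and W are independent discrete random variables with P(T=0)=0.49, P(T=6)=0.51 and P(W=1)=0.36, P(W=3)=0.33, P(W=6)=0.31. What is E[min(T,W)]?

1.6371

E[min(T,W)] = Σ_t Σ_w min(t,w) · P(T=t)P(W=w)
 = 0·0.1764 + 0·0.1617 + 0·0.1519 + 1·0.1836 + 3·0.1683 + 6·0.1581
 = 0 + 0 + 0 + 0.1836 + 0.5049 + 0.9486
 = 1.6371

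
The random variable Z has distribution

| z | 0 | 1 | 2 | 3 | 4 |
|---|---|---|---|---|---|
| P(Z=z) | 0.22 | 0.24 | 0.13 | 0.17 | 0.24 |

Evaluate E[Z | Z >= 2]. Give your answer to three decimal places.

3.204

P(Z >= 2) = 0.13 + 0.17 + 0.24 = 0.54.
E[Z | Z >= 2] = [2·0.13 + 3·0.17 + 4·0.24] / 0.54
 = 1.73 / 0.54
 = 173/54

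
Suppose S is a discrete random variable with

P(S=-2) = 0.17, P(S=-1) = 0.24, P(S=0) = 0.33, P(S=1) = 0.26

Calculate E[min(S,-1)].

E[min(S,-1)] = Σ min(s,-1)·P(S=s)
 = (-2)·0.17 + (-1)·0.24 + (-1)·0.33 + (-1)·0.26
 = (-0.34) + (-0.24) + (-0.33) + (-0.26)
 = -1.17

-1.17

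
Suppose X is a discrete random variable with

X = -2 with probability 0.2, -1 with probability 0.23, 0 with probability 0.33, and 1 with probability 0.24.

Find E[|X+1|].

E[|X+1|] = Σ |x+1|·P(X=x)
 = 1·0.2 + 0·0.23 + 1·0.33 + 2·0.24
 = 0.2 + 0 + 0.33 + 0.48
 = 1.01

1.01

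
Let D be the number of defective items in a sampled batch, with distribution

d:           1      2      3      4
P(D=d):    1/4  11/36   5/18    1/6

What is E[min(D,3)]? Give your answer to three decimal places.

E[min(D,3)] = Σ min(d,3)·P(D=d)
 = 1·1/4 + 2·11/36 + 3·5/18 + 3·1/6
 = 1/4 + 11/18 + 5/6 + 1/2
 = 79/36

2.194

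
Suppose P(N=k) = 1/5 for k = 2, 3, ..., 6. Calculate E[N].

4

E[N] = Σ n·P(N=n)
 = 2·1/5 + 3·1/5 + 4·1/5 + 5·1/5 + 6·1/5
 = 2/5 + 3/5 + 4/5 + 1 + 6/5
 = 4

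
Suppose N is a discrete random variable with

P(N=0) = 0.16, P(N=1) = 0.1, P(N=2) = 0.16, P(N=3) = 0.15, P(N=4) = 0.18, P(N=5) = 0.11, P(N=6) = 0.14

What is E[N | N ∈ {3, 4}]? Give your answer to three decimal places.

3.545

P(N ∈ {3, 4}) = 0.15 + 0.18 = 0.33.
E[N | N ∈ {3, 4}] = [3·0.15 + 4·0.18] / 0.33
 = 1.17 / 0.33
 = 39/11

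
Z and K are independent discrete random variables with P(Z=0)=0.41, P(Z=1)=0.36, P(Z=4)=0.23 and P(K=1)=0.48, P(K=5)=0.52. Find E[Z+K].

4.36

E[Z+K] = Σ_z Σ_k (z+k) · P(Z=z)P(K=k)
 = 1·0.1968 + 5·0.2132 + 2·0.1728 + 6·0.1872 + 5·0.1104 + 9·0.1196
 = 0.1968 + 1.066 + 0.3456 + 1.1232 + 0.552 + 1.0764
 = 4.36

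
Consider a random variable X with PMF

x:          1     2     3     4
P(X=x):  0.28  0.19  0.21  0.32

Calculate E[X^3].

E[X^3] = Σ x^3·P(X=x)
 = 1·0.28 + 8·0.19 + 27·0.21 + 64·0.32
 = 0.28 + 1.52 + 5.67 + 20.48
 = 27.95

27.95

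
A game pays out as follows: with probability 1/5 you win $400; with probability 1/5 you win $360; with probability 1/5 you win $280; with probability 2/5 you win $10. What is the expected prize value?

E[payout] = 400·1/5 + 360·1/5 + 280·1/5 + 10·2/5
 = 80 + 72 + 56 + 4
 = 212

212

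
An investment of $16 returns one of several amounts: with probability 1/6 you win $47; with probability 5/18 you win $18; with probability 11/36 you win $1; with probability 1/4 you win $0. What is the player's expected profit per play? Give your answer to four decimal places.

-2.8611

E[payout] = 47·1/6 + 18·5/18 + 1·11/36 + 0·1/4
 = 47/6 + 5 + 11/36 + 0
 = 473/36
Net = 473/36 - 16 = -103/36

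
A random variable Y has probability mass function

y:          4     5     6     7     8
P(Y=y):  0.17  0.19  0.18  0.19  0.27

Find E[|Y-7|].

E[|Y-7|] = Σ |y-7|·P(Y=y)
 = 3·0.17 + 2·0.19 + 1·0.18 + 0·0.19 + 1·0.27
 = 0.51 + 0.38 + 0.18 + 0 + 0.27
 = 1.34

1.34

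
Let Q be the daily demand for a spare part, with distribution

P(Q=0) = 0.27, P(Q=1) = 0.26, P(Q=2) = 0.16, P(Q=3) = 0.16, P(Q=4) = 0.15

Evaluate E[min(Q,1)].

E[min(Q,1)] = Σ min(q,1)·P(Q=q)
 = 0·0.27 + 1·0.26 + 1·0.16 + 1·0.16 + 1·0.15
 = 0 + 0.26 + 0.16 + 0.16 + 0.15
 = 0.73

0.73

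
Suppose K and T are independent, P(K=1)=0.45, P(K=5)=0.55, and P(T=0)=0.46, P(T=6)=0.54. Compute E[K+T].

6.44

E[K+T] = Σ_k Σ_t (k+t) · P(K=k)P(T=t)
 = 1·0.207 + 7·0.243 + 5·0.253 + 11·0.297
 = 0.207 + 1.701 + 1.265 + 3.267
 = 6.44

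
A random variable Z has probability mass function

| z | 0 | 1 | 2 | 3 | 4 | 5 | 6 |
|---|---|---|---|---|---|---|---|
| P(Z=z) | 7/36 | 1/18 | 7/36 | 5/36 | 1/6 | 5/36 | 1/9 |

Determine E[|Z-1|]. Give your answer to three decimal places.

E[|Z-1|] = Σ |z-1|·P(Z=z)
 = 1·7/36 + 0·1/18 + 1·7/36 + 2·5/36 + 3·1/6 + 4·5/36 + 5·1/9
 = 7/36 + 0 + 7/36 + 5/18 + 1/2 + 5/9 + 5/9
 = 41/18

2.278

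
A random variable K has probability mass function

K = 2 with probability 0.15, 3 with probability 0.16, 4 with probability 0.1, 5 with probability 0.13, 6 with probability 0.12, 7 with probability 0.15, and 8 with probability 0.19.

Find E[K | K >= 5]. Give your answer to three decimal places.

6.678

P(K >= 5) = 0.13 + 0.12 + 0.15 + 0.19 = 0.59.
E[K | K >= 5] = [5·0.13 + 6·0.12 + 7·0.15 + 8·0.19] / 0.59
 = 3.94 / 0.59
 = 394/59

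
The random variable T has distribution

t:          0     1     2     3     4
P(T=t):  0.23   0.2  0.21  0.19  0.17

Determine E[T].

1.87

E[T] = Σ t·P(T=t)
 = 0·0.23 + 1·0.2 + 2·0.21 + 3·0.19 + 4·0.17
 = 0 + 0.2 + 0.42 + 0.57 + 0.68
 = 1.87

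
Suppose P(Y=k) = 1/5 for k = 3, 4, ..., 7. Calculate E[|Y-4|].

E[|Y-4|] = Σ |y-4|·P(Y=y)
 = 1·1/5 + 0·1/5 + 1·1/5 + 2·1/5 + 3·1/5
 = 1/5 + 0 + 1/5 + 2/5 + 3/5
 = 7/5

1.4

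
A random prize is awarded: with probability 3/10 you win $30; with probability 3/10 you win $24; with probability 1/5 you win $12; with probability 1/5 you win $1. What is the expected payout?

E[payout] = 30·3/10 + 24·3/10 + 12·1/5 + 1·1/5
 = 9 + 36/5 + 12/5 + 1/5
 = 94/5

18.8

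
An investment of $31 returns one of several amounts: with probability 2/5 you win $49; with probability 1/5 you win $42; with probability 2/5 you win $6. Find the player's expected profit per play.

-0.6

E[payout] = 49·2/5 + 42·1/5 + 6·2/5
 = 98/5 + 42/5 + 12/5
 = 152/5
Net = 152/5 - 31 = -3/5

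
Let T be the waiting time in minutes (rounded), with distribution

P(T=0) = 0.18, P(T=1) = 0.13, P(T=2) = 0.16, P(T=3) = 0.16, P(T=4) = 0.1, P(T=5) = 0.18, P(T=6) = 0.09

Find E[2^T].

E[2^T] = Σ 2^t·P(T=t)
 = 1·0.18 + 2·0.13 + 4·0.16 + 8·0.16 + 16·0.1 + 32·0.18 + 64·0.09
 = 0.18 + 0.26 + 0.64 + 1.28 + 1.6 + 5.76 + 5.76
 = 15.48

15.48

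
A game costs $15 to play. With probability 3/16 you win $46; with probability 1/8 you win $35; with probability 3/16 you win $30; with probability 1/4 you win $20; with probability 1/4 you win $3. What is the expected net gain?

E[payout] = 46·3/16 + 35·1/8 + 30·3/16 + 20·1/4 + 3·1/4
 = 69/8 + 35/8 + 45/8 + 5 + 3/4
 = 195/8
Net = 195/8 - 15 = 75/8

9.375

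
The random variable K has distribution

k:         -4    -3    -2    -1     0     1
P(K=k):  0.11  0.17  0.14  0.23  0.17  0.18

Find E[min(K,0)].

-1.46

E[min(K,0)] = Σ min(k,0)·P(K=k)
 = (-4)·0.11 + (-3)·0.17 + (-2)·0.14 + (-1)·0.23 + 0·0.17 + 0·0.18
 = (-0.44) + (-0.51) + (-0.28) + (-0.23) + 0 + 0
 = -1.46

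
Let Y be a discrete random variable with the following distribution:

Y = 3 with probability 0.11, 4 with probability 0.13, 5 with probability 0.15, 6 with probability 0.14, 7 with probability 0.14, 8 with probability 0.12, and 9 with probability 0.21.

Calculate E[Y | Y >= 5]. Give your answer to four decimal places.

7.1316

P(Y >= 5) = 0.15 + 0.14 + 0.14 + 0.12 + 0.21 = 0.76.
E[Y | Y >= 5] = [5·0.15 + 6·0.14 + 7·0.14 + 8·0.12 + 9·0.21] / 0.76
 = 5.42 / 0.76
 = 271/38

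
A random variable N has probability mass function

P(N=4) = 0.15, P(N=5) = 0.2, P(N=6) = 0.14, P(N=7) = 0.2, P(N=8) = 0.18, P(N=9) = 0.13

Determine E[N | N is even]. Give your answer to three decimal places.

P(N is even) = 0.15 + 0.14 + 0.18 = 0.47.
E[N | N is even] = [4·0.15 + 6·0.14 + 8·0.18] / 0.47
 = 2.88 / 0.47
 = 288/47

6.128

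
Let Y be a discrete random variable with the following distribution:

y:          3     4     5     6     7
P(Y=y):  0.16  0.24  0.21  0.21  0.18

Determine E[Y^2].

26.91

E[Y^2] = Σ y^2·P(Y=y)
 = 9·0.16 + 16·0.24 + 25·0.21 + 36·0.21 + 49·0.18
 = 1.44 + 3.84 + 5.25 + 7.56 + 8.82
 = 26.91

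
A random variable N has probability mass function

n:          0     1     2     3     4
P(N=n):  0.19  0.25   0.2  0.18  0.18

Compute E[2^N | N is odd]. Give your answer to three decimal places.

4.512

P(N is odd) = 0.25 + 0.18 = 0.43.
E[2^N | N is odd] = [2·0.25 + 8·0.18] / 0.43
 = 1.94 / 0.43
 = 194/43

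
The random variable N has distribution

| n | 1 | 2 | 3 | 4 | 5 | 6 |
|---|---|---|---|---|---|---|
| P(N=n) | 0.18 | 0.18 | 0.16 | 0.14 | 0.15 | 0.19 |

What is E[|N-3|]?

E[|N-3|] = Σ |n-3|·P(N=n)
 = 2·0.18 + 1·0.18 + 0·0.16 + 1·0.14 + 2·0.15 + 3·0.19
 = 0.36 + 0.18 + 0 + 0.14 + 0.3 + 0.57
 = 1.55

1.55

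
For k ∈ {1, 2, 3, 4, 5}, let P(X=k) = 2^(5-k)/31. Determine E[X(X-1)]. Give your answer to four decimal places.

2.7097

E[X(X-1)] = Σ x(x-1)·P(X=x)
 = 0·16/31 + 2·8/31 + 6·4/31 + 12·2/31 + 20·1/31
 = 0 + 16/31 + 24/31 + 24/31 + 20/31
 = 84/31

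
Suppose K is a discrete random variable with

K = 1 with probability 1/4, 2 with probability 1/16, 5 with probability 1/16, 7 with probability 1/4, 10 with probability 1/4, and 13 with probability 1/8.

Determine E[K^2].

E[K^2] = Σ k^2·P(K=k)
 = 1·1/4 + 4·1/16 + 25·1/16 + 49·1/4 + 100·1/4 + 169·1/8
 = 1/4 + 1/4 + 25/16 + 49/4 + 25 + 169/8
 = 967/16

60.4375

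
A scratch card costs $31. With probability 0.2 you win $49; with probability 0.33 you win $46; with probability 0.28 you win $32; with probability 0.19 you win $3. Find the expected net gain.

3.51

E[payout] = 49·0.2 + 46·0.33 + 32·0.28 + 3·0.19
 = 9.8 + 15.18 + 8.96 + 0.57
 = 34.51
Net = 34.51 - 31 = 3.51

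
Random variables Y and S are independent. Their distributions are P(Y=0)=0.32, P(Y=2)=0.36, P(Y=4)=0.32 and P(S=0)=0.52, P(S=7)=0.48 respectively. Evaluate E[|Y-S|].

E[|Y-S|] = Σ_y Σ_s |y-s| · P(Y=y)P(S=s)
 = 0·0.1664 + 7·0.1536 + 2·0.1872 + 5·0.1728 + 4·0.1664 + 3·0.1536
 = 0 + 1.0752 + 0.3744 + 0.864 + 0.6656 + 0.4608
 = 3.44

3.44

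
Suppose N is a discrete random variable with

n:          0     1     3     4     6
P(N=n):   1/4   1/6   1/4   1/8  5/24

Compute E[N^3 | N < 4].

P(N < 4) = 1/4 + 1/6 + 1/4 = 2/3.
E[N^3 | N < 4] = [0·1/4 + 1·1/6 + 27·1/4] / (2/3)
 = 83/12 / (2/3)
 = 83/8

10.375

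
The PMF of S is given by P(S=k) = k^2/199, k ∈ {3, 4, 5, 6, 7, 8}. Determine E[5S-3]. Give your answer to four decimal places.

E[5S-3] = Σ (5s-3)·P(S=s)
 = 12·9/199 + 17·16/199 + 22·25/199 + 27·36/199 + 32·49/199 + 37·64/199
 = 108/199 + 272/199 + 550/199 + 972/199 + 1568/199 + 2368/199
 = 5838/199

29.3367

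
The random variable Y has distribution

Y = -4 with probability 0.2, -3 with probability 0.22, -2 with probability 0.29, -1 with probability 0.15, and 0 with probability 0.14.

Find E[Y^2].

E[Y^2] = Σ y^2·P(Y=y)
 = 16·0.2 + 9·0.22 + 4·0.29 + 1·0.15 + 0·0.14
 = 3.2 + 1.98 + 1.16 + 0.15 + 0
 = 6.49

6.49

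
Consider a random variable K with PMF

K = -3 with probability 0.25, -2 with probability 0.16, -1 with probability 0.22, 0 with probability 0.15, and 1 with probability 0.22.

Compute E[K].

E[K] = Σ k·P(K=k)
 = (-3)·0.25 + (-2)·0.16 + (-1)·0.22 + 0·0.15 + 1·0.22
 = (-0.75) + (-0.32) + (-0.22) + 0 + 0.22
 = -1.07

-1.07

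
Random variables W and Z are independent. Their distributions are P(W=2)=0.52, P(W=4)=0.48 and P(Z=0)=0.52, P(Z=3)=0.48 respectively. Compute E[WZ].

4.2624

E[WZ] = Σ_w Σ_z wz · P(W=w)P(Z=z)
 = 0·0.2704 + 6·0.2496 + 0·0.2496 + 12·0.2304
 = 0 + 1.4976 + 0 + 2.7648
 = 4.2624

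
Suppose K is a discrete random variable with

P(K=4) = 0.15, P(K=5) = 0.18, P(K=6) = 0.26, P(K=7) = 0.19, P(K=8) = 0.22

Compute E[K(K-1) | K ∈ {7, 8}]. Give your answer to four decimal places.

49.5122

P(K ∈ {7, 8}) = 0.19 + 0.22 = 0.41.
E[K(K-1) | K ∈ {7, 8}] = [42·0.19 + 56·0.22] / 0.41
 = 20.3 / 0.41
 = 2030/41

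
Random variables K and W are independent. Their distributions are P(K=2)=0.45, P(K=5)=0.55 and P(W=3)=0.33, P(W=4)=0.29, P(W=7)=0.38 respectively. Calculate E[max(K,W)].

E[max(K,W)] = Σ_k Σ_w max(k,w) · P(K=k)P(W=w)
 = 3·0.1485 + 4·0.1305 + 7·0.171 + 5·0.1815 + 5·0.1595 + 7·0.209
 = 0.4455 + 0.522 + 1.197 + 0.9075 + 0.7975 + 1.463
 = 5.3325

5.3325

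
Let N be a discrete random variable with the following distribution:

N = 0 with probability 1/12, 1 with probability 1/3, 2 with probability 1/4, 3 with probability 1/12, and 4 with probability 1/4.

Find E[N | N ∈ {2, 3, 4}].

P(N ∈ {2, 3, 4}) = 1/4 + 1/12 + 1/4 = 7/12.
E[N | N ∈ {2, 3, 4}] = [2·1/4 + 3·1/12 + 4·1/4] / (7/12)
 = 7/4 / (7/12)
 = 3

3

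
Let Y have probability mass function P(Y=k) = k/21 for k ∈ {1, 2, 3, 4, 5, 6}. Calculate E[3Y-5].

8

E[3Y-5] = Σ (3y-5)·P(Y=y)
 = (-2)·1/21 + 1·2/21 + 4·1/7 + 7·4/21 + 10·5/21 + 13·2/7
 = (-2/21) + 2/21 + 4/7 + 4/3 + 50/21 + 26/7
 = 8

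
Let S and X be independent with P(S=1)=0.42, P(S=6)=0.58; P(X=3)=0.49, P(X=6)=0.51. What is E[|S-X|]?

E[|S-X|] = Σ_s Σ_x |s-x| · P(S=s)P(X=x)
 = 2·0.2058 + 5·0.2142 + 3·0.2842 + 0·0.2958
 = 0.4116 + 1.071 + 0.8526 + 0
 = 2.3352

2.3352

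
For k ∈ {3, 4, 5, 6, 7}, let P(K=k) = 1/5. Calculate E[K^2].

27

E[K^2] = Σ k^2·P(K=k)
 = 9·1/5 + 16·1/5 + 25·1/5 + 36·1/5 + 49·1/5
 = 9/5 + 16/5 + 5 + 36/5 + 49/5
 = 27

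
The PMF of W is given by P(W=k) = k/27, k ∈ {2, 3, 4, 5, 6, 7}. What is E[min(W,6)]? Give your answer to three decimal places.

E[min(W,6)] = Σ min(w,6)·P(W=w)
 = 2·2/27 + 3·1/9 + 4·4/27 + 5·5/27 + 6·2/9 + 6·7/27
 = 4/27 + 1/3 + 16/27 + 25/27 + 4/3 + 14/9
 = 44/9

4.889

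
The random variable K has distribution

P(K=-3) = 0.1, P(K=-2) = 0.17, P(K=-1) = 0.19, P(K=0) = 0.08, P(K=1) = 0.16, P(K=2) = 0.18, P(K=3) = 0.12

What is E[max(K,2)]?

2.12

E[max(K,2)] = Σ max(k,2)·P(K=k)
 = 2·0.1 + 2·0.17 + 2·0.19 + 2·0.08 + 2·0.16 + 2·0.18 + 3·0.12
 = 0.2 + 0.34 + 0.38 + 0.16 + 0.32 + 0.36 + 0.36
 = 2.12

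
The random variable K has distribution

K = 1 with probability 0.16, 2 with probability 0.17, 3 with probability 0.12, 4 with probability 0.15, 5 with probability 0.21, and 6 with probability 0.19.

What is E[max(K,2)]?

E[max(K,2)] = Σ max(k,2)·P(K=k)
 = 2·0.16 + 2·0.17 + 3·0.12 + 4·0.15 + 5·0.21 + 6·0.19
 = 0.32 + 0.34 + 0.36 + 0.6 + 1.05 + 1.14
 = 3.81

3.81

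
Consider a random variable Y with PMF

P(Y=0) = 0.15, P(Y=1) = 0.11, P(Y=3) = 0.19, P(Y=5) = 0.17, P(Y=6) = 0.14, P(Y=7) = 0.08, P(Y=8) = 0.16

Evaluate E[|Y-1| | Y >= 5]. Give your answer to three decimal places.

P(Y >= 5) = 0.17 + 0.14 + 0.08 + 0.16 = 0.55.
E[|Y-1| | Y >= 5] = [4·0.17 + 5·0.14 + 6·0.08 + 7·0.16] / 0.55
 = 2.98 / 0.55
 = 298/55

5.418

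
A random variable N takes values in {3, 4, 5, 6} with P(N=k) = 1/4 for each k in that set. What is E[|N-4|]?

1

E[|N-4|] = Σ |n-4|·P(N=n)
 = 1·1/4 + 0·1/4 + 1·1/4 + 2·1/4
 = 1/4 + 0 + 1/4 + 1/2
 = 1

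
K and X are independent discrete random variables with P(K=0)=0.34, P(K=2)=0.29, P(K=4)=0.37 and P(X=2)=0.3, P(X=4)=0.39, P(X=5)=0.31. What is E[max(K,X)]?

3.932

E[max(K,X)] = Σ_k Σ_x max(k,x) · P(K=k)P(X=x)
 = 2·0.102 + 4·0.1326 + 5·0.1054 + 2·0.087 + 4·0.1131 + 5·0.0899 + 4·0.111 + 4·0.1443 + 5·0.1147
 = 0.204 + 0.5304 + 0.527 + 0.174 + 0.4524 + 0.4495 + 0.444 + 0.5772 + 0.5735
 = 3.932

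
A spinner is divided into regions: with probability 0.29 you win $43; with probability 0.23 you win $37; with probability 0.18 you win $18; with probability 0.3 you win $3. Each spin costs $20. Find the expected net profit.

E[payout] = 43·0.29 + 37·0.23 + 18·0.18 + 3·0.3
 = 12.47 + 8.51 + 3.24 + 0.9
 = 25.12
Net = 25.12 - 20 = 5.12

5.12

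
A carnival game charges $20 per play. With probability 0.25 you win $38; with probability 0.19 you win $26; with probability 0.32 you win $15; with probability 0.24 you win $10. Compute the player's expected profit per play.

1.64

E[payout] = 38·0.25 + 26·0.19 + 15·0.32 + 10·0.24
 = 9.5 + 4.94 + 4.8 + 2.4
 = 21.64
Net = 21.64 - 20 = 1.64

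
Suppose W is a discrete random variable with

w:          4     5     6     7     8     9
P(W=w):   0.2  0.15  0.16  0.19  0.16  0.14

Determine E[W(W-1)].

E[W(W-1)] = Σ w(w-1)·P(W=w)
 = 12·0.2 + 20·0.15 + 30·0.16 + 42·0.19 + 56·0.16 + 72·0.14
 = 2.4 + 3 + 4.8 + 7.98 + 8.96 + 10.08
 = 37.22

37.22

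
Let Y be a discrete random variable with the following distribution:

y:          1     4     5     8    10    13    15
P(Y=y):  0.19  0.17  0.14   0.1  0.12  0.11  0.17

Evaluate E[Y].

7.55

E[Y] = Σ y·P(Y=y)
 = 1·0.19 + 4·0.17 + 5·0.14 + 8·0.1 + 10·0.12 + 13·0.11 + 15·0.17
 = 0.19 + 0.68 + 0.7 + 0.8 + 1.2 + 1.43 + 2.55
 = 7.55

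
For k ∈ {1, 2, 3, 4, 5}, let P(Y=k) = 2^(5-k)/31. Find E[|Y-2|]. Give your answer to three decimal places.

E[|Y-2|] = Σ |y-2|·P(Y=y)
 = 1·16/31 + 0·8/31 + 1·4/31 + 2·2/31 + 3·1/31
 = 16/31 + 0 + 4/31 + 4/31 + 3/31
 = 27/31

0.871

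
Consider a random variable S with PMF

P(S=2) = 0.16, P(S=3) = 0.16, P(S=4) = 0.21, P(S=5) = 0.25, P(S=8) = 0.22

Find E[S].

E[S] = Σ s·P(S=s)
 = 2·0.16 + 3·0.16 + 4·0.21 + 5·0.25 + 8·0.22
 = 0.32 + 0.48 + 0.84 + 1.25 + 1.76
 = 4.65

4.65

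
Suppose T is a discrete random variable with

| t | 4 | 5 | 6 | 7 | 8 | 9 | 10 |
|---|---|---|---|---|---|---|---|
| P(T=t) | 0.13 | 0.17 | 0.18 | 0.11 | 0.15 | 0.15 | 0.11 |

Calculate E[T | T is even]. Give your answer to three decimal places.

6.842

P(T is even) = 0.13 + 0.18 + 0.15 + 0.11 = 0.57.
E[T | T is even] = [4·0.13 + 6·0.18 + 8·0.15 + 10·0.11] / 0.57
 = 3.9 / 0.57
 = 130/19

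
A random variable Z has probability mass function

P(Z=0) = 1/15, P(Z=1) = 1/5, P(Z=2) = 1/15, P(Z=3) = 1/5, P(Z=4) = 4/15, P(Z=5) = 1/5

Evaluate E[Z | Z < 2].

0.75

P(Z < 2) = 1/15 + 1/5 = 4/15.
E[Z | Z < 2] = [0·1/15 + 1·1/5] / (4/15)
 = 1/5 / (4/15)
 = 3/4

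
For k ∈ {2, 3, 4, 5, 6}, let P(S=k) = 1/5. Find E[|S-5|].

E[|S-5|] = Σ |s-5|·P(S=s)
 = 3·1/5 + 2·1/5 + 1·1/5 + 0·1/5 + 1·1/5
 = 3/5 + 2/5 + 1/5 + 0 + 1/5
 = 7/5

1.4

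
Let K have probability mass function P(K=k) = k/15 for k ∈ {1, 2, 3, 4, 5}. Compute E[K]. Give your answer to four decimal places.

3.6667

E[K] = Σ k·P(K=k)
 = 1·1/15 + 2·2/15 + 3·1/5 + 4·4/15 + 5·1/3
 = 1/15 + 4/15 + 3/5 + 16/15 + 5/3
 = 11/3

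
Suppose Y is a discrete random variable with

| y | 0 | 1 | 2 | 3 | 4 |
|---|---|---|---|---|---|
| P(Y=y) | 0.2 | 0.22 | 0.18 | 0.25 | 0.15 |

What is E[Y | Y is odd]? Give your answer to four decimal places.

P(Y is odd) = 0.22 + 0.25 = 0.47.
E[Y | Y is odd] = [1·0.22 + 3·0.25] / 0.47
 = 0.97 / 0.47
 = 97/47

2.0638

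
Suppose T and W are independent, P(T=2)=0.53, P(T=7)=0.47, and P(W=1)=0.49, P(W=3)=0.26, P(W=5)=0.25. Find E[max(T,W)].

E[max(T,W)] = Σ_t Σ_w max(t,w) · P(T=t)P(W=w)
 = 2·0.2597 + 3·0.1378 + 5·0.1325 + 7·0.2303 + 7·0.1222 + 7·0.1175
 = 0.5194 + 0.4134 + 0.6625 + 1.6121 + 0.8554 + 0.8225
 = 4.8853

4.8853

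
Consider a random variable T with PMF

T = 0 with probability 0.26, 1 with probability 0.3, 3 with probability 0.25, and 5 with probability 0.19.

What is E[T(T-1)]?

5.3

E[T(T-1)] = Σ t(t-1)·P(T=t)
 = 0·0.26 + 0·0.3 + 6·0.25 + 20·0.19
 = 0 + 0 + 1.5 + 3.8
 = 5.3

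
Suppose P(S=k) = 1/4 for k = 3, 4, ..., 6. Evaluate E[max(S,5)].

E[max(S,5)] = Σ max(s,5)·P(S=s)
 = 5·1/4 + 5·1/4 + 5·1/4 + 6·1/4
 = 5/4 + 5/4 + 5/4 + 3/2
 = 21/4

5.25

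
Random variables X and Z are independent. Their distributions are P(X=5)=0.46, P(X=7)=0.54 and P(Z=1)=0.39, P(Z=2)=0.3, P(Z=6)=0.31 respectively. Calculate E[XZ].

17.328

E[XZ] = Σ_x Σ_z xz · P(X=x)P(Z=z)
 = 5·0.1794 + 10·0.138 + 30·0.1426 + 7·0.2106 + 14·0.162 + 42·0.1674
 = 0.897 + 1.38 + 4.278 + 1.4742 + 2.268 + 7.0308
 = 17.328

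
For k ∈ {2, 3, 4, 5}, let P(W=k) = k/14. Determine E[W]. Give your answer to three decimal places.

3.857

E[W] = Σ w·P(W=w)
 = 2·1/7 + 3·3/14 + 4·2/7 + 5·5/14
 = 2/7 + 9/14 + 8/7 + 25/14
 = 27/7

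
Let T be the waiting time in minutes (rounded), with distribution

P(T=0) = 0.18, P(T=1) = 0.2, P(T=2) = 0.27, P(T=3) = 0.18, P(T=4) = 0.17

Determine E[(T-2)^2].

E[(T-2)^2] = Σ (t-2)^2·P(T=t)
 = 4·0.18 + 1·0.2 + 0·0.27 + 1·0.18 + 4·0.17
 = 0.72 + 0.2 + 0 + 0.18 + 0.68
 = 1.78

1.78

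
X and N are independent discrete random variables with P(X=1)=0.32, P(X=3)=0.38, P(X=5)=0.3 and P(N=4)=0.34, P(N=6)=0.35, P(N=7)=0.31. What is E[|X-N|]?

E[|X-N|] = Σ_x Σ_n |x-n| · P(X=x)P(N=n)
 = 3·0.1088 + 5·0.112 + 6·0.0992 + 1·0.1292 + 3·0.133 + 4·0.1178 + 1·0.102 + 1·0.105 + 2·0.093
 = 0.3264 + 0.56 + 0.5952 + 0.1292 + 0.399 + 0.4712 + 0.102 + 0.105 + 0.186
 = 2.874

2.874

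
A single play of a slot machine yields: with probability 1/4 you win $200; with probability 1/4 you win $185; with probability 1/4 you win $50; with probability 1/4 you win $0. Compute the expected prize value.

108.75

E[payout] = 200·1/4 + 185·1/4 + 50·1/4 + 0·1/4
 = 50 + 185/4 + 25/2 + 0
 = 435/4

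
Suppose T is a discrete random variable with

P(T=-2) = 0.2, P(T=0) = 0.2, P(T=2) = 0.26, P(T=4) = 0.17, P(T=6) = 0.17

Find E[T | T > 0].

P(T > 0) = 0.26 + 0.17 + 0.17 = 0.6.
E[T | T > 0] = [2·0.26 + 4·0.17 + 6·0.17] / 0.6
 = 2.22 / 0.6
 = 37/10

3.7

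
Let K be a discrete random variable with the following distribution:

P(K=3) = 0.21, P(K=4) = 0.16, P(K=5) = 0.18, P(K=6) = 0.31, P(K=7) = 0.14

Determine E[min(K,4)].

3.79

E[min(K,4)] = Σ min(k,4)·P(K=k)
 = 3·0.21 + 4·0.16 + 4·0.18 + 4·0.31 + 4·0.14
 = 0.63 + 0.64 + 0.72 + 1.24 + 0.56
 = 3.79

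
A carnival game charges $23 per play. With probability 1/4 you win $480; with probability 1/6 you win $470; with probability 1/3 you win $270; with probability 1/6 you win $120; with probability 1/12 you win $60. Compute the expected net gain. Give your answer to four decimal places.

E[payout] = 480·1/4 + 470·1/6 + 270·1/3 + 120·1/6 + 60·1/12
 = 120 + 235/3 + 90 + 20 + 5
 = 940/3
Net = 940/3 - 23 = 871/3

290.3333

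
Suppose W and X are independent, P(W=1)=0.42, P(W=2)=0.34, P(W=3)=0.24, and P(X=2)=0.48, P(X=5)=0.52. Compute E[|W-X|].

E[|W-X|] = Σ_w Σ_x |w-x| · P(W=w)P(X=x)
 = 1·0.2016 + 4·0.2184 + 0·0.1632 + 3·0.1768 + 1·0.1152 + 2·0.1248
 = 0.2016 + 0.8736 + 0 + 0.5304 + 0.1152 + 0.2496
 = 1.9704

1.9704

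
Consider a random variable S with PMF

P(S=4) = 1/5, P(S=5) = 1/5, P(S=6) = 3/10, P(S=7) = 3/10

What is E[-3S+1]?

E[-3S+1] = Σ (-3s+1)·P(S=s)
 = (-11)·1/5 + (-14)·1/5 + (-17)·3/10 + (-20)·3/10
 = (-11/5) + (-14/5) + (-51/10) + (-6)
 = -161/10

-16.1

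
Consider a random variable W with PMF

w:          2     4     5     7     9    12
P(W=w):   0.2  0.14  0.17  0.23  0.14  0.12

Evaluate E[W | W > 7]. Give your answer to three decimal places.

10.385

P(W > 7) = 0.14 + 0.12 = 0.26.
E[W | W > 7] = [9·0.14 + 12·0.12] / 0.26
 = 2.7 / 0.26
 = 135/13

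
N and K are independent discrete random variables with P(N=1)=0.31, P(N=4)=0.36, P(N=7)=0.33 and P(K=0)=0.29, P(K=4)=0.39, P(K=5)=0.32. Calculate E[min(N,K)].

E[min(N,K)] = Σ_n Σ_k min(n,k) · P(N=n)P(K=k)
 = 0·0.0899 + 1·0.1209 + 1·0.0992 + 0·0.1044 + 4·0.1404 + 4·0.1152 + 0·0.0957 + 4·0.1287 + 5·0.1056
 = 0 + 0.1209 + 0.0992 + 0 + 0.5616 + 0.4608 + 0 + 0.5148 + 0.528
 = 2.2853

2.2853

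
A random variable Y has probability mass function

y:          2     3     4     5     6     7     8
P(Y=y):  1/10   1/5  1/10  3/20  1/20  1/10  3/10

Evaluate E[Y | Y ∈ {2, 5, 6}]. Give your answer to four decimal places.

P(Y ∈ {2, 5, 6}) = 1/10 + 3/20 + 1/20 = 3/10.
E[Y | Y ∈ {2, 5, 6}] = [2·1/10 + 5·3/20 + 6·1/20] / (3/10)
 = 5/4 / (3/10)
 = 25/6

4.1667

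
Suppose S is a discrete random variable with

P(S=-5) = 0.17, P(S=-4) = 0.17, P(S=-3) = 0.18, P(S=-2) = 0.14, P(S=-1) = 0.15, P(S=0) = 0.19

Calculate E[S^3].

E[S^3] = Σ s^3·P(S=s)
 = (-125)·0.17 + (-64)·0.17 + (-27)·0.18 + (-8)·0.14 + (-1)·0.15 + 0·0.19
 = (-21.25) + (-10.88) + (-4.86) + (-1.12) + (-0.15) + 0
 = -38.26

-38.26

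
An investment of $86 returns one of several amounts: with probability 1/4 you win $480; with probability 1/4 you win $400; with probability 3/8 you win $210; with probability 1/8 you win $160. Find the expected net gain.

E[payout] = 480·1/4 + 400·1/4 + 210·3/8 + 160·1/8
 = 120 + 100 + 315/4 + 20
 = 1275/4
Net = 1275/4 - 86 = 931/4

232.75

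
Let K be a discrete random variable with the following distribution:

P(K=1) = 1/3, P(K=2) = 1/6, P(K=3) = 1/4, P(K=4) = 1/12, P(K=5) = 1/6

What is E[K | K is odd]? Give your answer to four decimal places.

P(K is odd) = 1/3 + 1/4 + 1/6 = 3/4.
E[K | K is odd] = [1·1/3 + 3·1/4 + 5·1/6] / (3/4)
 = 23/12 / (3/4)
 = 23/9

2.5556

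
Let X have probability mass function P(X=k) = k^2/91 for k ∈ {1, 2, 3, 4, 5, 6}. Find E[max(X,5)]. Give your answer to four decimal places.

E[max(X,5)] = Σ max(x,5)·P(X=x)
 = 5·1/91 + 5·4/91 + 5·9/91 + 5·16/91 + 5·25/91 + 6·36/91
 = 5/91 + 20/91 + 45/91 + 80/91 + 125/91 + 216/91
 = 491/91

5.3956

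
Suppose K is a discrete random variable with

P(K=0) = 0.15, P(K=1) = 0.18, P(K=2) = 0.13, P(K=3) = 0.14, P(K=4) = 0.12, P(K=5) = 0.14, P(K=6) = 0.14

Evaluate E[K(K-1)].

9.54

E[K(K-1)] = Σ k(k-1)·P(K=k)
 = 0·0.15 + 0·0.18 + 2·0.13 + 6·0.14 + 12·0.12 + 20·0.14 + 30·0.14
 = 0 + 0 + 0.26 + 0.84 + 1.44 + 2.8 + 4.2
 = 9.54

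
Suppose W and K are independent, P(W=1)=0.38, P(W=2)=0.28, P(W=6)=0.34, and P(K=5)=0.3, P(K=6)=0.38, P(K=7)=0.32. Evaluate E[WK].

17.9396

E[WK] = Σ_w Σ_k wk · P(W=w)P(K=k)
 = 5·0.114 + 6·0.1444 + 7·0.1216 + 10·0.084 + 12·0.1064 + 14·0.0896 + 30·0.102 + 36·0.1292 + 42·0.1088
 = 0.57 + 0.8664 + 0.8512 + 0.84 + 1.2768 + 1.2544 + 3.06 + 4.6512 + 4.5696
 = 17.9396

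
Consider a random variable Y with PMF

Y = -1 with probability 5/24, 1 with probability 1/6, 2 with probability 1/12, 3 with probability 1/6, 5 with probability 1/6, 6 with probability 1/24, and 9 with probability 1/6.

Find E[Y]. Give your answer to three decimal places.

E[Y] = Σ y·P(Y=y)
 = (-1)·5/24 + 1·1/6 + 2·1/12 + 3·1/6 + 5·1/6 + 6·1/24 + 9·1/6
 = (-5/24) + 1/6 + 1/6 + 1/2 + 5/6 + 1/4 + 3/2
 = 77/24

3.208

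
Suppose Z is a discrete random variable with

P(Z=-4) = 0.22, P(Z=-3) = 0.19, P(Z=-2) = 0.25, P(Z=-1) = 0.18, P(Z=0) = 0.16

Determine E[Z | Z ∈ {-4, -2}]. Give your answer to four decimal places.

-2.9362

P(Z ∈ {-4, -2}) = 0.22 + 0.25 = 0.47.
E[Z | Z ∈ {-4, -2}] = [(-4)·0.22 + (-2)·0.25] / 0.47
 = -1.38 / 0.47
 = -138/47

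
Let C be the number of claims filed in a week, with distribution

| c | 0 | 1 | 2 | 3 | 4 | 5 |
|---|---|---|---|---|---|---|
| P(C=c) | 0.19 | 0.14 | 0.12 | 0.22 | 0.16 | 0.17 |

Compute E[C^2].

9.41

E[C^2] = Σ c^2·P(C=c)
 = 0·0.19 + 1·0.14 + 4·0.12 + 9·0.22 + 16·0.16 + 25·0.17
 = 0 + 0.14 + 0.48 + 1.98 + 2.56 + 4.25
 = 9.41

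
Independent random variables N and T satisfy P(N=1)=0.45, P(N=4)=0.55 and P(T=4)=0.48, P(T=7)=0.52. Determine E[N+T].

8.21

E[N+T] = Σ_n Σ_t (n+t) · P(N=n)P(T=t)
 = 5·0.216 + 8·0.234 + 8·0.264 + 11·0.286
 = 1.08 + 1.872 + 2.112 + 3.146
 = 8.21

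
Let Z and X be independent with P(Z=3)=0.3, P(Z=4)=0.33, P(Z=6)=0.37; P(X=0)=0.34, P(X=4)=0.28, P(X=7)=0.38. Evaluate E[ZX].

16.7832

E[ZX] = Σ_z Σ_x zx · P(Z=z)P(X=x)
 = 0·0.102 + 12·0.084 + 21·0.114 + 0·0.1122 + 16·0.0924 + 28·0.1254 + 0·0.1258 + 24·0.1036 + 42·0.1406
 = 0 + 1.008 + 2.394 + 0 + 1.4784 + 3.5112 + 0 + 2.4864 + 5.9052
 = 16.7832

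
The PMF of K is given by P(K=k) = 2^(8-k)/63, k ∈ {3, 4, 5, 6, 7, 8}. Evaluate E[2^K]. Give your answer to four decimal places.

24.3810

E[2^K] = Σ 2^k·P(K=k)
 = 8·32/63 + 16·16/63 + 32·8/63 + 64·4/63 + 128·2/63 + 256·1/63
 = 256/63 + 256/63 + 256/63 + 256/63 + 256/63 + 256/63
 = 512/21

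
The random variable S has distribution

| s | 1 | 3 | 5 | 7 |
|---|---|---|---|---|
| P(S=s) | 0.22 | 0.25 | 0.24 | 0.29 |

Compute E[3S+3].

15.6

E[3S+3] = Σ (3s+3)·P(S=s)
 = 6·0.22 + 12·0.25 + 18·0.24 + 24·0.29
 = 1.32 + 3 + 4.32 + 6.96
 = 15.6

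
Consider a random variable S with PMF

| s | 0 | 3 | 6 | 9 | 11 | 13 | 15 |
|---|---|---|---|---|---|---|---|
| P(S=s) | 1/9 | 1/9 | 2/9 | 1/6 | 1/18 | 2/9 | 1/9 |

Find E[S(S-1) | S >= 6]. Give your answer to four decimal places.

P(S >= 6) = 2/9 + 1/6 + 1/18 + 2/9 + 1/9 = 7/9.
E[S(S-1) | S >= 6] = [30·2/9 + 72·1/6 + 110·1/18 + 156·2/9 + 210·1/9] / (7/9)
 = 745/9 / (7/9)
 = 745/7

106.4286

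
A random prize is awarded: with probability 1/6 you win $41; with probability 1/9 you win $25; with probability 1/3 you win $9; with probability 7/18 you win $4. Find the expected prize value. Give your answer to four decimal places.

E[payout] = 41·1/6 + 25·1/9 + 9·1/3 + 4·7/18
 = 41/6 + 25/9 + 3 + 14/9
 = 85/6

14.1667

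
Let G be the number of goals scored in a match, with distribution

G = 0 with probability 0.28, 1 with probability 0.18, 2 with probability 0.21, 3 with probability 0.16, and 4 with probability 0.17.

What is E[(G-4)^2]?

E[(G-4)^2] = Σ (g-4)^2·P(G=g)
 = 16·0.28 + 9·0.18 + 4·0.21 + 1·0.16 + 0·0.17
 = 4.48 + 1.62 + 0.84 + 0.16 + 0
 = 7.1

7.1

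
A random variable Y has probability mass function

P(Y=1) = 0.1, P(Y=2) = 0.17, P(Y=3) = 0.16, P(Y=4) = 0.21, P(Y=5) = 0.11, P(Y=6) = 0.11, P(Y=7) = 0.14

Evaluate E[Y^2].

E[Y^2] = Σ y^2·P(Y=y)
 = 1·0.1 + 4·0.17 + 9·0.16 + 16·0.21 + 25·0.11 + 36·0.11 + 49·0.14
 = 0.1 + 0.68 + 1.44 + 3.36 + 2.75 + 3.96 + 6.86
 = 19.15

19.15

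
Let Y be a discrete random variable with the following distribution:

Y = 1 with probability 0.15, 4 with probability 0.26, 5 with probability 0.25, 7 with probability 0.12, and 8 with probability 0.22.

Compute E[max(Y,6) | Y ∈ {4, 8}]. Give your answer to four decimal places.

6.9167

P(Y ∈ {4, 8}) = 0.26 + 0.22 = 0.48.
E[max(Y,6) | Y ∈ {4, 8}] = [6·0.26 + 8·0.22] / 0.48
 = 3.32 / 0.48
 = 83/12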